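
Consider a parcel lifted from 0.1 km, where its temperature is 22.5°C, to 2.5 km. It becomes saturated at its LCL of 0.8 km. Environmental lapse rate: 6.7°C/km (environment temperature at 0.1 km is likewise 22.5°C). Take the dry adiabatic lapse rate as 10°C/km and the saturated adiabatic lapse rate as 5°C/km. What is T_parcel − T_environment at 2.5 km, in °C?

+0.58°C (parcel warmer than environment)

Parcel:
  From 100 m to 800 m (dry): cools by 10 × 0.7 = 7°C, giving 15.5°C.
  From 800 m to 2500 m (saturated): cools by 5 × 1.7 = 8.5°C, giving 7°C.
Environment:
  From 100 m to 2500 m (environment): cools by 6.7 × 2.4 = 16.08°C, giving 6.42°C.
T_parcel − T_env = 7 − 6.42 = +0.58°C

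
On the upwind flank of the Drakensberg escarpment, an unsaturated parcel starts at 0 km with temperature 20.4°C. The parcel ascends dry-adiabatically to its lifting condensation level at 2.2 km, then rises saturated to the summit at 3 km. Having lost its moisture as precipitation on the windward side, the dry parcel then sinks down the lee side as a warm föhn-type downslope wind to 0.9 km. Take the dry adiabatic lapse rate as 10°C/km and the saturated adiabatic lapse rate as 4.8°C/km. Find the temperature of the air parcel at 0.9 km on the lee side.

0–2200 m, dry: Δz = 2.2 km ⇒ ΔT = -22°C; T = -1.6°C
2200–3000 m, saturated: Δz = 0.8 km ⇒ ΔT = -3.84°C; T = -5.44°C
3000–900 m, dry descent: Δz = 2.1 km ⇒ ΔT = +21°C; T = 15.56°C

15.56°C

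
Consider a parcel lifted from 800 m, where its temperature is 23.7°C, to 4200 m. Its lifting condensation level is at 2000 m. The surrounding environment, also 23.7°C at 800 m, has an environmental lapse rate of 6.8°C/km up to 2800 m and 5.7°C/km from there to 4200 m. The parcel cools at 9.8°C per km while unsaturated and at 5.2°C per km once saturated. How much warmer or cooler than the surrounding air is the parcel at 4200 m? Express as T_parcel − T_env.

Parcel:
  800 → 2000 m (dry, 9.8°C/km): ΔT = -9.8 × 1.2 = -11.76°C → T = 11.94°C
  2000 → 4200 m (saturated, 5.2°C/km): ΔT = -5.2 × 2.2 = -11.44°C → T = 0.5°C
Environment:
  800 → 2800 m (environment, lower layer, 6.8°C/km): ΔT = -6.8 × 2 = -13.6°C → T = 10.1°C
  2800 → 4200 m (environment, upper layer, 5.7°C/km): ΔT = -5.7 × 1.4 = -7.98°C → T = 2.12°C
T_parcel − T_env = 0.5 − 2.12 = -1.62°C

-1.62°C (parcel cooler than environment)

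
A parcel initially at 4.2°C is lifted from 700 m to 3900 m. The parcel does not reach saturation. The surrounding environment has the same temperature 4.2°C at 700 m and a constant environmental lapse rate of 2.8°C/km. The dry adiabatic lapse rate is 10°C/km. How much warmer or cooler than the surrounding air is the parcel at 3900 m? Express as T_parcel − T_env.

Parcel:
  Dry to 3900 m: -10 × 3.2 km = -32°C, so T = -27.8°C.
Environment:
  Environment to 3900 m: -2.8 × 3.2 km = -8.96°C, so T = -4.76°C.
T_parcel − T_env = -27.8 − (-4.76) = -23.04°C

-23.04°C (parcel cooler than environment)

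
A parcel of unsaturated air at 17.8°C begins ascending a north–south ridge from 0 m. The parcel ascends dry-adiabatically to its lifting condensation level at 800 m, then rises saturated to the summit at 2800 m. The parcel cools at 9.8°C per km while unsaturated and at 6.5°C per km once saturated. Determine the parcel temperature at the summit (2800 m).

-3.04°C

From 0 m to 800 m (dry): cools by 9.8 × 0.8 = 7.84°C, giving 9.96°C.
From 800 m to 2800 m (saturated): cools by 6.5 × 2 = 13°C, giving -3.04°C.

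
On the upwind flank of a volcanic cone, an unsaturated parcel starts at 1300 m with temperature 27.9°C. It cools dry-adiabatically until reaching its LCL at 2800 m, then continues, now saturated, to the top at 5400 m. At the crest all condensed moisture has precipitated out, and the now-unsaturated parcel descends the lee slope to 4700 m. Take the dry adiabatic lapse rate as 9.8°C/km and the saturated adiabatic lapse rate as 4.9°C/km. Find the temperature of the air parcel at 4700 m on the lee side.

1300–2800 m, dry: Δz = 1.5 km ⇒ ΔT = -14.7°C; T = 13.2°C
2800–5400 m, saturated: Δz = 2.6 km ⇒ ΔT = -12.74°C; T = 0.46°C
5400–4700 m, dry descent: Δz = 0.7 km ⇒ ΔT = +6.86°C; T = 7.32°C

7.32°C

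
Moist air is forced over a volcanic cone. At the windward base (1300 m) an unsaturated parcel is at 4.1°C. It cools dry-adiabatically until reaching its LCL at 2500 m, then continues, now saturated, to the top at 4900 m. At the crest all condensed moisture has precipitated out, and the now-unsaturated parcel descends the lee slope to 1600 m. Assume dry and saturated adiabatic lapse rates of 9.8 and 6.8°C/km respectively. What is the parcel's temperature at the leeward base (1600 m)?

8.36°C

Dry to 2500 m: -9.8 × 1.2 km = -11.76°C, so T = -7.66°C.
Saturated to 4900 m: -6.8 × 2.4 km = -16.32°C, so T = -23.98°C.
Dry descent to 1600 m: +9.8 × 3.3 km = +32.34°C, so T = 8.36°C.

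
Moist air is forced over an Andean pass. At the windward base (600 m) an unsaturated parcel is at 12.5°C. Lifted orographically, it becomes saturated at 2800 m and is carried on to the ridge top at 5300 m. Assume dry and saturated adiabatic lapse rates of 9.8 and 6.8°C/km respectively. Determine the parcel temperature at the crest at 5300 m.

600 → 2800 m (dry, 9.8°C/km): ΔT = -9.8 × 2.2 = -21.56°C → T = -9.06°C
2800 → 5300 m (saturated, 6.8°C/km): ΔT = -6.8 × 2.5 = -17°C → T = -26.06°C

-26.06°C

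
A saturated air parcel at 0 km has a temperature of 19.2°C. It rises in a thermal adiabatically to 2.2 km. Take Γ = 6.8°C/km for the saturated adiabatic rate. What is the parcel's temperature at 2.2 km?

4.24°C

From 0 m to 2200 m (saturated adiabatic): cools by 6.8 × 2.2 = 14.96°C, giving 4.24°C.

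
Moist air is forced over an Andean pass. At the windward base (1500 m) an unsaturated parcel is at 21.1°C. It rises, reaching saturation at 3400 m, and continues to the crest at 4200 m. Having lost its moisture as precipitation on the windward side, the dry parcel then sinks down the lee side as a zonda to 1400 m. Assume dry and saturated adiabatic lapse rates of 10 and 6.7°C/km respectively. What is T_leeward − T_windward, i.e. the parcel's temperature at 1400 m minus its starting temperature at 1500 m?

+3.64°C

1500 → 3400 m (dry, 10°C/km): ΔT = -10 × 1.9 = -19°C → T = 2.1°C
3400 → 4200 m (saturated, 6.7°C/km): ΔT = -6.7 × 0.8 = -5.36°C → T = -3.26°C
4200 → 1400 m (dry descent, 10°C/km): ΔT = +10 × 2.8 = +28°C → T = 24.74°C
Net change vs windward start: 24.74 − 21.1 = +3.64°C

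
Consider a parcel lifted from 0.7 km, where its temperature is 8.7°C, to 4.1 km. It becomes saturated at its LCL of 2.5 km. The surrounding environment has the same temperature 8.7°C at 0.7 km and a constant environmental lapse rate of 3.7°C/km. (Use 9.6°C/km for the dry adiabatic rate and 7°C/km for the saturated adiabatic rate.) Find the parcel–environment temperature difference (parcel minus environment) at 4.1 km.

Parcel:
  Dry to 2500 m: -9.6 × 1.8 km = -17.28°C, so T = -8.58°C.
  Saturated to 4100 m: -7 × 1.6 km = -11.2°C, so T = -19.78°C.
Environment:
  Environment to 4100 m: -3.7 × 3.4 km = -12.58°C, so T = -3.88°C.
T_parcel − T_env = -19.78 − (-3.88) = -15.9°C

-15.9°C (parcel cooler than environment)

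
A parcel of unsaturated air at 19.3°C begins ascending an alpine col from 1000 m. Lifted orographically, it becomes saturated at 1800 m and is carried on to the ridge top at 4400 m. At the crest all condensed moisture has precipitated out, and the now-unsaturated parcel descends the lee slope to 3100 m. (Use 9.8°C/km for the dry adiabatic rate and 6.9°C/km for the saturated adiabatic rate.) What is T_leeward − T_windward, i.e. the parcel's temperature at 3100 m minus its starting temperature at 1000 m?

1000–1800 m, dry: Δz = 0.8 km ⇒ ΔT = -7.84°C; T = 11.46°C
1800–4400 m, saturated: Δz = 2.6 km ⇒ ΔT = -17.94°C; T = -6.48°C
4400–3100 m, dry descent: Δz = 1.3 km ⇒ ΔT = +12.74°C; T = 6.26°C
Net change vs windward start: 6.26 − 19.3 = -13.04°C

-13.04°C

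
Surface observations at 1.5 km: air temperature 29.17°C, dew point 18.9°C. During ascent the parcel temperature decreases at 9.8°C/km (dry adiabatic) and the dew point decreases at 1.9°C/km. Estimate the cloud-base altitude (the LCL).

2.8 km

T and T_d converge at 9.8 − 1.9 = 7.9°C per km
Height above start = (29.17 − 18.9) / 7.9 = 1.3 km
LCL altitude = 1500 m + 1300 m = 2800 m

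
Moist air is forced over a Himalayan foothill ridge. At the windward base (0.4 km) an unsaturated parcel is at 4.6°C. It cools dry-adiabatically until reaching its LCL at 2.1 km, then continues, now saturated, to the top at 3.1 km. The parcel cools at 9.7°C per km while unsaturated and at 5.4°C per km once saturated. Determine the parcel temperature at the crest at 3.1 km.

400 → 2100 m (dry, 9.7°C/km): ΔT = -9.7 × 1.7 = -16.49°C → T = -11.89°C
2100 → 3100 m (saturated, 5.4°C/km): ΔT = -5.4 × 1 = -5.4°C → T = -17.29°C

-17.29°C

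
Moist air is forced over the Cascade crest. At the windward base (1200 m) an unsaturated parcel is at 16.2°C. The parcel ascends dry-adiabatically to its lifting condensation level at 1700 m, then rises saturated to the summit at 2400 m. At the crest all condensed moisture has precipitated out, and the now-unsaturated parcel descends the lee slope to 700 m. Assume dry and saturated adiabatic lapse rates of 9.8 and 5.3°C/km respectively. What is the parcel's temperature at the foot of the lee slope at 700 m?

24.25°C

Dry to 1700 m: -9.8 × 0.5 km = -4.9°C, so T = 11.3°C.
Saturated to 2400 m: -5.3 × 0.7 km = -3.71°C, so T = 7.59°C.
Dry descent to 700 m: +9.8 × 1.7 km = +16.66°C, so T = 24.25°C.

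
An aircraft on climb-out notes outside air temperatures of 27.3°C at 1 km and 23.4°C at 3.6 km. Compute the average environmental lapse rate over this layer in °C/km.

Γ = −ΔT/Δz = (27.3 − 23.4) / (3600 − 1000) m
  = 3.9°C / 2.6 km = 1.5°C/km

1.5°C/km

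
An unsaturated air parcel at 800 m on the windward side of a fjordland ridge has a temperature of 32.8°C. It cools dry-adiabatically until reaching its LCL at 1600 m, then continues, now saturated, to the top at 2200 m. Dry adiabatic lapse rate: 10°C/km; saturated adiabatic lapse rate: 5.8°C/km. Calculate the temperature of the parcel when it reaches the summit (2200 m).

800–1600 m, dry: Δz = 0.8 km ⇒ ΔT = -8°C; T = 24.8°C
1600–2200 m, saturated: Δz = 0.6 km ⇒ ΔT = -3.48°C; T = 21.32°C

21.32°C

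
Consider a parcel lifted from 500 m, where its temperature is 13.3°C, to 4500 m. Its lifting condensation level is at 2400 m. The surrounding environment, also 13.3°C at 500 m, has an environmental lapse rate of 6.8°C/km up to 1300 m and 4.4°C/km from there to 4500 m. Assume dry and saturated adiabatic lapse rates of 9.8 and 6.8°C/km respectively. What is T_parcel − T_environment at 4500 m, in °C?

-13.38°C (parcel cooler than environment)

Parcel:
  500 → 2400 m (dry, 9.8°C/km): ΔT = -9.8 × 1.9 = -18.62°C → T = -5.32°C
  2400 → 4500 m (saturated, 6.8°C/km): ΔT = -6.8 × 2.1 = -14.28°C → T = -19.6°C
Environment:
  500 → 1300 m (environment, lower layer, 6.8°C/km): ΔT = -6.8 × 0.8 = -5.44°C → T = 7.86°C
  1300 → 4500 m (environment, upper layer, 4.4°C/km): ΔT = -4.4 × 3.2 = -14.08°C → T = -6.22°C
T_parcel − T_env = -19.6 − (-6.22) = -13.38°C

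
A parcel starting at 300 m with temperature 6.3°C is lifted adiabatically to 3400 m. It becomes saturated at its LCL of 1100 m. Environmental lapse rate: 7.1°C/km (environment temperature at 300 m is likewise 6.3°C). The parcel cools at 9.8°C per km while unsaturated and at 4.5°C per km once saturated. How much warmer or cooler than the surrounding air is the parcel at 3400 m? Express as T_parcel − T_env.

+3.82°C (parcel warmer than environment)

Parcel:
  300–1100 m, dry: Δz = 0.8 km ⇒ ΔT = -7.84°C; T = -1.54°C
  1100–3400 m, saturated: Δz = 2.3 km ⇒ ΔT = -10.35°C; T = -11.89°C
Environment:
  300–3400 m, environment: Δz = 3.1 km ⇒ ΔT = -22.01°C; T = -15.71°C
T_parcel − T_env = -11.89 − (-15.71) = +3.82°C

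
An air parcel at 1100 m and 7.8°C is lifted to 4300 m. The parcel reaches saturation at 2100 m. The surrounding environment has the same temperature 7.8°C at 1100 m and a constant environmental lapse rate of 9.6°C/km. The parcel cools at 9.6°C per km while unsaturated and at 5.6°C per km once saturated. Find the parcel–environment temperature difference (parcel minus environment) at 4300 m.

Parcel:
  Dry to 2100 m: -9.6 × 1 km = -9.6°C, so T = -1.8°C.
  Saturated to 4300 m: -5.6 × 2.2 km = -12.32°C, so T = -14.12°C.
Environment:
  Environment to 4300 m: -9.6 × 3.2 km = -30.72°C, so T = -22.92°C.
T_parcel − T_env = -14.12 − (-22.92) = +8.8°C

+8.8°C (parcel warmer than environment)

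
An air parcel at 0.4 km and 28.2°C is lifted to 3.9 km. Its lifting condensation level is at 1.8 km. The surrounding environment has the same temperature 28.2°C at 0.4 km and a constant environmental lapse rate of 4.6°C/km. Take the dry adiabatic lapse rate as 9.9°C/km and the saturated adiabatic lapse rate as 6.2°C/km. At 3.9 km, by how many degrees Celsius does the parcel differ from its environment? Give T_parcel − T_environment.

Parcel:
  400–1800 m, dry: Δz = 1.4 km ⇒ ΔT = -13.86°C; T = 14.34°C
  1800–3900 m, saturated: Δz = 2.1 km ⇒ ΔT = -13.02°C; T = 1.32°C
Environment:
  400–3900 m, environment: Δz = 3.5 km ⇒ ΔT = -16.1°C; T = 12.1°C
T_parcel − T_env = 1.32 − 12.1 = -10.78°C

-10.78°C (parcel cooler than environment)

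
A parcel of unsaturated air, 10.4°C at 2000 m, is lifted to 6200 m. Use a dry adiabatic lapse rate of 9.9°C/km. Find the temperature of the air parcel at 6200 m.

-31.18°C

From 2000 m to 6200 m (dry adiabatic): cools by 9.9 × 4.2 = 41.58°C, giving -31.18°C.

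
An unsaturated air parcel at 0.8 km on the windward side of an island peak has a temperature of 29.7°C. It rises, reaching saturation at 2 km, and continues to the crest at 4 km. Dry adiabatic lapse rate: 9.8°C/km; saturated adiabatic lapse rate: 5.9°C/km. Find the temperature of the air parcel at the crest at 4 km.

From 800 m to 2000 m (dry): cools by 9.8 × 1.2 = 11.76°C, giving 17.94°C.
From 2000 m to 4000 m (saturated): cools by 5.9 × 2 = 11.8°C, giving 6.14°C.

6.14°C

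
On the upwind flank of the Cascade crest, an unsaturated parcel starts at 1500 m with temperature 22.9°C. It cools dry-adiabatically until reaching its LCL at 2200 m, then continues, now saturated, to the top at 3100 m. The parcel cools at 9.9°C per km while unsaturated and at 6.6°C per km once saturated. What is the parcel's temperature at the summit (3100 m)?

1500–2200 m, dry: Δz = 0.7 km ⇒ ΔT = -6.93°C; T = 15.97°C
2200–3100 m, saturated: Δz = 0.9 km ⇒ ΔT = -5.94°C; T = 10.03°C

10.03°C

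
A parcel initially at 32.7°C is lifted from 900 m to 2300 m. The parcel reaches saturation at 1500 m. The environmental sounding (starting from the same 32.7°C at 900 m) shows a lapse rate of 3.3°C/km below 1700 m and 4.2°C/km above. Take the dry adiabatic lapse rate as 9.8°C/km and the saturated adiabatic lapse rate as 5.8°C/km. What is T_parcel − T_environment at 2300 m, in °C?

Parcel:
  Dry to 1500 m: -9.8 × 0.6 km = -5.88°C, so T = 26.82°C.
  Saturated to 2300 m: -5.8 × 0.8 km = -4.64°C, so T = 22.18°C.
Environment:
  Environment, lower layer to 1700 m: -3.3 × 0.8 km = -2.64°C, so T = 30.06°C.
  Environment, upper layer to 2300 m: -4.2 × 0.6 km = -2.52°C, so T = 27.54°C.
T_parcel − T_env = 22.18 − 27.54 = -5.36°C

-5.36°C (parcel cooler than environment)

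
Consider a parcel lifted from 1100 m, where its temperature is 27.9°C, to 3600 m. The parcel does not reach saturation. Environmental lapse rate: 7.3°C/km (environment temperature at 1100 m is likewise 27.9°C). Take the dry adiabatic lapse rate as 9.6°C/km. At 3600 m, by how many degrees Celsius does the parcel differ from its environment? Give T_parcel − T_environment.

-5.75°C (parcel cooler than environment)

Parcel:
  1100–3600 m, dry: Δz = 2.5 km ⇒ ΔT = -24°C; T = 3.9°C
Environment:
  1100–3600 m, environment: Δz = 2.5 km ⇒ ΔT = -18.25°C; T = 9.65°C
T_parcel − T_env = 3.9 − 9.65 = -5.75°C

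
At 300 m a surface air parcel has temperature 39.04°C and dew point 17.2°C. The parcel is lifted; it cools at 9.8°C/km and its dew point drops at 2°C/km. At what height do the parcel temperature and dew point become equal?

3100 m

T and T_d converge at 9.8 − 2 = 7.8°C per km
Height above start = (39.04 − 17.2) / 7.8 = 2.8 km
LCL altitude = 300 m + 2800 m = 3100 m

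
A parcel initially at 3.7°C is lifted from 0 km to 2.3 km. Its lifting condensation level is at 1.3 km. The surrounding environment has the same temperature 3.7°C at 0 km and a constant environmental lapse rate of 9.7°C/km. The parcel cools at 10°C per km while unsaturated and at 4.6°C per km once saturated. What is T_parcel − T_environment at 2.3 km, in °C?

+4.71°C (parcel warmer than environment)

Parcel:
  From 0 m to 1300 m (dry): cools by 10 × 1.3 = 13°C, giving -9.3°C.
  From 1300 m to 2300 m (saturated): cools by 4.6 × 1 = 4.6°C, giving -13.9°C.
Environment:
  From 0 m to 2300 m (environment): cools by 9.7 × 2.3 = 22.31°C, giving -18.61°C.
T_parcel − T_env = -13.9 − (-18.61) = +4.71°C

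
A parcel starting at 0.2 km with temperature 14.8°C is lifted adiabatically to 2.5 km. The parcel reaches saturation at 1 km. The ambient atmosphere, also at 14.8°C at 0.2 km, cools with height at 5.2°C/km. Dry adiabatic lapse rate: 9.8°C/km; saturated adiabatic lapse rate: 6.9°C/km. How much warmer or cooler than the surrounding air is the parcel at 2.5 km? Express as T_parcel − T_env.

Parcel:
  200–1000 m, dry: Δz = 0.8 km ⇒ ΔT = -7.84°C; T = 6.96°C
  1000–2500 m, saturated: Δz = 1.5 km ⇒ ΔT = -10.35°C; T = -3.39°C
Environment:
  200–2500 m, environment: Δz = 2.3 km ⇒ ΔT = -11.96°C; T = 2.84°C
T_parcel − T_env = -3.39 − 2.84 = -6.23°C

-6.23°C (parcel cooler than environment)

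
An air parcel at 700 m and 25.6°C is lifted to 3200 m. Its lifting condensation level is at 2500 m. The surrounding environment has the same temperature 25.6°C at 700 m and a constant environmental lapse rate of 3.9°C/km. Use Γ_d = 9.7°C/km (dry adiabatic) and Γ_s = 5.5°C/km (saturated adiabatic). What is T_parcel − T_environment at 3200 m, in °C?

Parcel:
  From 700 m to 2500 m (dry): cools by 9.7 × 1.8 = 17.46°C, giving 8.14°C.
  From 2500 m to 3200 m (saturated): cools by 5.5 × 0.7 = 3.85°C, giving 4.29°C.
Environment:
  From 700 m to 3200 m (environment): cools by 3.9 × 2.5 = 9.75°C, giving 15.85°C.
T_parcel − T_env = 4.29 − 15.85 = -11.56°C

-11.56°C (parcel cooler than environment)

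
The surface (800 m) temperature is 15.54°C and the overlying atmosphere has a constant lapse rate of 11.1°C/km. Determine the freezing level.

2200 m

Height above start = (15.54 − 0) / 11.1 = 1.4 km
Altitude = 800 m + 1400 m = 2200 m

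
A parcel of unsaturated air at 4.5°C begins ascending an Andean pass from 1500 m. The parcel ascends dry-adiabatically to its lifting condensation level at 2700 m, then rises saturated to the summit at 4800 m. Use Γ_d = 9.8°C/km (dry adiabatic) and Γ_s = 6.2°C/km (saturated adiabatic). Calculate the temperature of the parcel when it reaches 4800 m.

-20.28°C

From 1500 m to 2700 m (dry): cools by 9.8 × 1.2 = 11.76°C, giving -7.26°C.
From 2700 m to 4800 m (saturated): cools by 6.2 × 2.1 = 13.02°C, giving -20.28°C.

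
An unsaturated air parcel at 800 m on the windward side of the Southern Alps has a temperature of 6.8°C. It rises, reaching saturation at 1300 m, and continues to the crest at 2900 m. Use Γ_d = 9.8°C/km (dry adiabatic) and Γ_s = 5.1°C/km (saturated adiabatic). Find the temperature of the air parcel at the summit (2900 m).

800 → 1300 m (dry, 9.8°C/km): ΔT = -9.8 × 0.5 = -4.9°C → T = 1.9°C
1300 → 2900 m (saturated, 5.1°C/km): ΔT = -5.1 × 1.6 = -8.16°C → T = -6.26°C

-6.26°C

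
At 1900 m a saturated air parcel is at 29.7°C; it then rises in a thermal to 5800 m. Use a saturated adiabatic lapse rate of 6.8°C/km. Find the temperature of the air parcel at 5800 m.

1900 → 5800 m (saturated adiabatic, 6.8°C/km): ΔT = -6.8 × 3.9 = -26.52°C → T = 3.18°C

3.18°C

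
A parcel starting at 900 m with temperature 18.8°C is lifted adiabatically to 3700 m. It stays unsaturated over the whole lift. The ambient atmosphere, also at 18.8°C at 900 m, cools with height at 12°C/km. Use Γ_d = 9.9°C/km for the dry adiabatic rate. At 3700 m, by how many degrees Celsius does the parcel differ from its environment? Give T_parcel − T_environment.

Parcel:
  From 900 m to 3700 m (dry): cools by 9.9 × 2.8 = 27.72°C, giving -8.92°C.
Environment:
  From 900 m to 3700 m (environment): cools by 12 × 2.8 = 33.6°C, giving -14.8°C.
T_parcel − T_env = -8.92 − (-14.8) = +5.88°C

+5.88°C (parcel warmer than environment)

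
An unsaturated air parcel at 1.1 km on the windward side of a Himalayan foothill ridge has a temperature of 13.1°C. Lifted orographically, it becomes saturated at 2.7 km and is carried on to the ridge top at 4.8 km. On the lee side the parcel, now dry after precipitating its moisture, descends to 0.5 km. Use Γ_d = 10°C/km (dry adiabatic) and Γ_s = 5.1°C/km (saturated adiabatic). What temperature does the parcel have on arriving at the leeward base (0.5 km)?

29.39°C

1100 → 2700 m (dry, 10°C/km): ΔT = -10 × 1.6 = -16°C → T = -2.9°C
2700 → 4800 m (saturated, 5.1°C/km): ΔT = -5.1 × 2.1 = -10.71°C → T = -13.61°C
4800 → 500 m (dry descent, 10°C/km): ΔT = +10 × 4.3 = +43°C → T = 29.39°C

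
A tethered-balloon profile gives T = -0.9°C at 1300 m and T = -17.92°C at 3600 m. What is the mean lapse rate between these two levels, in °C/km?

Γ = −ΔT/Δz = (-0.9 − (-17.92)) / (3600 − 1300) m
  = 17.02°C / 2.3 km = 7.4°C/km

7.4°C/km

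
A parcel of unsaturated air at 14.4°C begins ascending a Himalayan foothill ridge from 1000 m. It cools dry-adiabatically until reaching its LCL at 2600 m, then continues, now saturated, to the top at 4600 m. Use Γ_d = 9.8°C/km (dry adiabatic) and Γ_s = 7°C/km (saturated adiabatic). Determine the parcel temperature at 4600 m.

-15.28°C

From 1000 m to 2600 m (dry): cools by 9.8 × 1.6 = 15.68°C, giving -1.28°C.
From 2600 m to 4600 m (saturated): cools by 7 × 2 = 14°C, giving -15.28°C.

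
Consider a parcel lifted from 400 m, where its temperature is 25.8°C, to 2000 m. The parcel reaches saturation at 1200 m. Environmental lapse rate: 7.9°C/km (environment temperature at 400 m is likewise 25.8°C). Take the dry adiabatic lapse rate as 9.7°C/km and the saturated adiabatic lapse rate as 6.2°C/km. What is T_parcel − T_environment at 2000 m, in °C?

Parcel:
  Dry to 1200 m: -9.7 × 0.8 km = -7.76°C, so T = 18.04°C.
  Saturated to 2000 m: -6.2 × 0.8 km = -4.96°C, so T = 13.08°C.
Environment:
  Environment to 2000 m: -7.9 × 1.6 km = -12.64°C, so T = 13.16°C.
T_parcel − T_env = 13.08 − 13.16 = -0.08°C

-0.08°C (parcel cooler than environment)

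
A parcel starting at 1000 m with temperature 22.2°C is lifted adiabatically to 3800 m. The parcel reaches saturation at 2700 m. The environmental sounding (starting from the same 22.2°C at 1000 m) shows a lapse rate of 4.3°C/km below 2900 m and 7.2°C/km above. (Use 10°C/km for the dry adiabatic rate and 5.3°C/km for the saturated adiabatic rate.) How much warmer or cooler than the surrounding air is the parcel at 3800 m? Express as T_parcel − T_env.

-8.18°C (parcel cooler than environment)

Parcel:
  Dry to 2700 m: -10 × 1.7 km = -17°C, so T = 5.2°C.
  Saturated to 3800 m: -5.3 × 1.1 km = -5.83°C, so T = -0.63°C.
Environment:
  Environment, lower layer to 2900 m: -4.3 × 1.9 km = -8.17°C, so T = 14.03°C.
  Environment, upper layer to 3800 m: -7.2 × 0.9 km = -6.48°C, so T = 7.55°C.
T_parcel − T_env = -0.63 − 7.55 = -8.18°C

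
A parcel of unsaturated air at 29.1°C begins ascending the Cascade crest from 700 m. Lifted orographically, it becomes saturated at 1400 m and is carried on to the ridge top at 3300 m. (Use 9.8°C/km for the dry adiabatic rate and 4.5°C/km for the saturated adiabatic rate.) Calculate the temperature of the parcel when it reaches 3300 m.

13.69°C

Dry to 1400 m: -9.8 × 0.7 km = -6.86°C, so T = 22.24°C.
Saturated to 3300 m: -4.5 × 1.9 km = -8.55°C, so T = 13.69°C.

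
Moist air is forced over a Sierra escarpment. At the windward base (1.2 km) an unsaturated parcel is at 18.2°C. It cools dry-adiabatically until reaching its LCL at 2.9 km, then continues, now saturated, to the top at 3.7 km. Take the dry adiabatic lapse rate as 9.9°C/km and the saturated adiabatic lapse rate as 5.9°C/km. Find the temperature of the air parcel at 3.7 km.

-3.35°C

Dry to 2900 m: -9.9 × 1.7 km = -16.83°C, so T = 1.37°C.
Saturated to 3700 m: -5.9 × 0.8 km = -4.72°C, so T = -3.35°C.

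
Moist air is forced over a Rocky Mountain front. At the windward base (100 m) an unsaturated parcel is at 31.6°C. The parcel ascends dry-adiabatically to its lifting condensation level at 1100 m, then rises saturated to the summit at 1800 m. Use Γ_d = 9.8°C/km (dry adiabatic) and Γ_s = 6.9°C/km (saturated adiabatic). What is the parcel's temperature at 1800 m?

16.97°C

From 100 m to 1100 m (dry): cools by 9.8 × 1 = 9.8°C, giving 21.8°C.
From 1100 m to 1800 m (saturated): cools by 6.9 × 0.7 = 4.83°C, giving 16.97°C.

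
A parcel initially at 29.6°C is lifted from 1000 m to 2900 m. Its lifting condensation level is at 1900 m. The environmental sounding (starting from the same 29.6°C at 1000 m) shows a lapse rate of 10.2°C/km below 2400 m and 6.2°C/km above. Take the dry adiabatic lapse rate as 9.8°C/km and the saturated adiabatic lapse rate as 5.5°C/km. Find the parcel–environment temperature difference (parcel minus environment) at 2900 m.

Parcel:
  Dry to 1900 m: -9.8 × 0.9 km = -8.82°C, so T = 20.78°C.
  Saturated to 2900 m: -5.5 × 1 km = -5.5°C, so T = 15.28°C.
Environment:
  Environment, lower layer to 2400 m: -10.2 × 1.4 km = -14.28°C, so T = 15.32°C.
  Environment, upper layer to 2900 m: -6.2 × 0.5 km = -3.1°C, so T = 12.22°C.
T_parcel − T_env = 15.28 − 12.22 = +3.06°C

+3.06°C (parcel warmer than environment)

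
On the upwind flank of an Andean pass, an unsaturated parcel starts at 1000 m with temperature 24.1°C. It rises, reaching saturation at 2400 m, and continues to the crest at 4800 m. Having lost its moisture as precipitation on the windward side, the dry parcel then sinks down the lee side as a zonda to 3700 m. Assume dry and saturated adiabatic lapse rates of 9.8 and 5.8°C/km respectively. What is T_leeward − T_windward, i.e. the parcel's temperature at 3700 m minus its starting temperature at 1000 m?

1000 → 2400 m (dry, 9.8°C/km): ΔT = -9.8 × 1.4 = -13.72°C → T = 10.38°C
2400 → 4800 m (saturated, 5.8°C/km): ΔT = -5.8 × 2.4 = -13.92°C → T = -3.54°C
4800 → 3700 m (dry descent, 9.8°C/km): ΔT = +9.8 × 1.1 = +10.78°C → T = 7.24°C
Net change vs windward start: 7.24 − 24.1 = -16.86°C

-16.86°C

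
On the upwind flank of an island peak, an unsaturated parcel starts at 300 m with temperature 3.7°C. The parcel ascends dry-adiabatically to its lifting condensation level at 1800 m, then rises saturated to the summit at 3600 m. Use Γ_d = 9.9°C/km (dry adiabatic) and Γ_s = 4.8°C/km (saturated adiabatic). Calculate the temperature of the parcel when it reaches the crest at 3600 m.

300–1800 m, dry: Δz = 1.5 km ⇒ ΔT = -14.85°C; T = -11.15°C
1800–3600 m, saturated: Δz = 1.8 km ⇒ ΔT = -8.64°C; T = -19.79°C

-19.79°C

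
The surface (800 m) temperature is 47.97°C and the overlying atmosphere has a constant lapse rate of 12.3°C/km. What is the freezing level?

4700 m

Height above start = (47.97 − 0) / 12.3 = 3.9 km
Altitude = 800 m + 3900 m = 4700 m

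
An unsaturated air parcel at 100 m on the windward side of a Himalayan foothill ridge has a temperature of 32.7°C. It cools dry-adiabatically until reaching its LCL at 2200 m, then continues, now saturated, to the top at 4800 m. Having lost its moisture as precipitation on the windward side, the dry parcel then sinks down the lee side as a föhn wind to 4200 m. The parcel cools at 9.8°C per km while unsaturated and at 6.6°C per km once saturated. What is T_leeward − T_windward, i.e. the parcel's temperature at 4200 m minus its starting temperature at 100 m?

-31.86°C

100–2200 m, dry: Δz = 2.1 km ⇒ ΔT = -20.58°C; T = 12.12°C
2200–4800 m, saturated: Δz = 2.6 km ⇒ ΔT = -17.16°C; T = -5.04°C
4800–4200 m, dry descent: Δz = 0.6 km ⇒ ΔT = +5.88°C; T = 0.84°C
Net change vs windward start: 0.84 − 32.7 = -31.86°C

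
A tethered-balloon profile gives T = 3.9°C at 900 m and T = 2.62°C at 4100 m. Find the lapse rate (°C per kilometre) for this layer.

Γ = −ΔT/Δz = (3.9 − 2.62) / (4100 − 900) m
  = 1.28°C / 3.2 km = 0.4°C/km

0.4°C/km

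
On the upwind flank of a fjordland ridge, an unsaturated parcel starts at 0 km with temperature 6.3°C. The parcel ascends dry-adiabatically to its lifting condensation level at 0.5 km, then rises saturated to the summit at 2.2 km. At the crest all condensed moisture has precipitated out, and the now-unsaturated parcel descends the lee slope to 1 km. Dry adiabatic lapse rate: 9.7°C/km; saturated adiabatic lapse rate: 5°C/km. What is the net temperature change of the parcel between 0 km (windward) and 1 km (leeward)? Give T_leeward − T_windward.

-1.71°C

0–500 m, dry: Δz = 0.5 km ⇒ ΔT = -4.85°C; T = 1.45°C
500–2200 m, saturated: Δz = 1.7 km ⇒ ΔT = -8.5°C; T = -7.05°C
2200–1000 m, dry descent: Δz = 1.2 km ⇒ ΔT = +11.64°C; T = 4.59°C
Net change vs windward start: 4.59 − 6.3 = -1.71°C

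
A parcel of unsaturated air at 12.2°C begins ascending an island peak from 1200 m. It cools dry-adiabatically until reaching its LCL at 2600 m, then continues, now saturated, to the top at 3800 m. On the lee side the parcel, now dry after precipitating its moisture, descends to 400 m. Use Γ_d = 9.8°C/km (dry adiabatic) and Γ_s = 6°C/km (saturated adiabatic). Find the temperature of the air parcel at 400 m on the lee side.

24.6°C

1200–2600 m, dry: Δz = 1.4 km ⇒ ΔT = -13.72°C; T = -1.52°C
2600–3800 m, saturated: Δz = 1.2 km ⇒ ΔT = -7.2°C; T = -8.72°C
3800–400 m, dry descent: Δz = 3.4 km ⇒ ΔT = +33.32°C; T = 24.6°C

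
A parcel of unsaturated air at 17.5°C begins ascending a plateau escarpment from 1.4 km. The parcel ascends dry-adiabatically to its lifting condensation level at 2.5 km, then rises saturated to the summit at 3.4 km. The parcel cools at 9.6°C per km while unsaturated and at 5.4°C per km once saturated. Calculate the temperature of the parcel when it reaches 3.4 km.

1400–2500 m, dry: Δz = 1.1 km ⇒ ΔT = -10.56°C; T = 6.94°C
2500–3400 m, saturated: Δz = 0.9 km ⇒ ΔT = -4.86°C; T = 2.08°C

2.08°C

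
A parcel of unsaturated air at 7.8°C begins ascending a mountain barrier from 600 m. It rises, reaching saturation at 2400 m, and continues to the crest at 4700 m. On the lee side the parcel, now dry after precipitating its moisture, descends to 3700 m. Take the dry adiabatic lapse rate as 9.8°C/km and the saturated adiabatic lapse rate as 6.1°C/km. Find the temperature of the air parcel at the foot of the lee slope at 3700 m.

600–2400 m, dry: Δz = 1.8 km ⇒ ΔT = -17.64°C; T = -9.84°C
2400–4700 m, saturated: Δz = 2.3 km ⇒ ΔT = -14.03°C; T = -23.87°C
4700–3700 m, dry descent: Δz = 1 km ⇒ ΔT = +9.8°C; T = -14.07°C

-14.07°C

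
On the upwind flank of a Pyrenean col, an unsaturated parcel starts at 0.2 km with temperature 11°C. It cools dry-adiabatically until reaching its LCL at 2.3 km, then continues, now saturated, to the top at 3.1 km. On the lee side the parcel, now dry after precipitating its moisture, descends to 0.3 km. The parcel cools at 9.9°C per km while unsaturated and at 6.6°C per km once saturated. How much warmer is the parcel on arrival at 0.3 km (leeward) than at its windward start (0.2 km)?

Dry to 2300 m: -9.9 × 2.1 km = -20.79°C, so T = -9.79°C.
Saturated to 3100 m: -6.6 × 0.8 km = -5.28°C, so T = -15.07°C.
Dry descent to 300 m: +9.9 × 2.8 km = +27.72°C, so T = 12.65°C.
Net change vs windward start: 12.65 − 11 = +1.65°C

+1.65°C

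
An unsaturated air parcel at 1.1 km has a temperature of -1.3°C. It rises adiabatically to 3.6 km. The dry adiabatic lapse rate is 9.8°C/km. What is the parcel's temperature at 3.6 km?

-25.8°C

1100 → 3600 m (dry adiabatic, 9.8°C/km): ΔT = -9.8 × 2.5 = -24.5°C → T = -25.8°C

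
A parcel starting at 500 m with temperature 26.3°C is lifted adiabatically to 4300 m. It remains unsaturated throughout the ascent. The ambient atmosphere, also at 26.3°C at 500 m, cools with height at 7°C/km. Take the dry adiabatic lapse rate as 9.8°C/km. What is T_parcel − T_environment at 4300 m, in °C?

-10.64°C (parcel cooler than environment)

Parcel:
  Dry to 4300 m: -9.8 × 3.8 km = -37.24°C, so T = -10.94°C.
Environment:
  Environment to 4300 m: -7 × 3.8 km = -26.6°C, so T = -0.3°C.
T_parcel − T_env = -10.94 − (-0.3) = -10.64°C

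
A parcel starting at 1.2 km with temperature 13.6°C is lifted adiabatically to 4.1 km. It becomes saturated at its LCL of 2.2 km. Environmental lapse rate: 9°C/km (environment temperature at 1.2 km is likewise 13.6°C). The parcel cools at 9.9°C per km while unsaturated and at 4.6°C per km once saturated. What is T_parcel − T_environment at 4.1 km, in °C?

Parcel:
  1200 → 2200 m (dry, 9.9°C/km): ΔT = -9.9 × 1 = -9.9°C → T = 3.7°C
  2200 → 4100 m (saturated, 4.6°C/km): ΔT = -4.6 × 1.9 = -8.74°C → T = -5.04°C
Environment:
  1200 → 4100 m (environment, 9°C/km): ΔT = -9 × 2.9 = -26.1°C → T = -12.5°C
T_parcel − T_env = -5.04 − (-12.5) = +7.46°C

+7.46°C (parcel warmer than environment)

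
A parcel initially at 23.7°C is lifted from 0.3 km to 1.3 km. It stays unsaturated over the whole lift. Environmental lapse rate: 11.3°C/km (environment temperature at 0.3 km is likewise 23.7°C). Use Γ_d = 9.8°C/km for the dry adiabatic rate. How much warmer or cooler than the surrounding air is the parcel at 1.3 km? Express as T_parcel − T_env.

Parcel:
  Dry to 1300 m: -9.8 × 1 km = -9.8°C, so T = 13.9°C.
Environment:
  Environment to 1300 m: -11.3 × 1 km = -11.3°C, so T = 12.4°C.
T_parcel − T_env = 13.9 − 12.4 = +1.5°C

+1.5°C (parcel warmer than environment)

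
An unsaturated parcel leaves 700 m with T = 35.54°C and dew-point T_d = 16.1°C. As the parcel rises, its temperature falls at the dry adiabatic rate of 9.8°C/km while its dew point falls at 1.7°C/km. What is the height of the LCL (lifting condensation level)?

3100 m

T and T_d converge at 9.8 − 1.7 = 8.1°C per km
Height above start = (35.54 − 16.1) / 8.1 = 2.4 km
LCL altitude = 700 m + 2400 m = 3100 m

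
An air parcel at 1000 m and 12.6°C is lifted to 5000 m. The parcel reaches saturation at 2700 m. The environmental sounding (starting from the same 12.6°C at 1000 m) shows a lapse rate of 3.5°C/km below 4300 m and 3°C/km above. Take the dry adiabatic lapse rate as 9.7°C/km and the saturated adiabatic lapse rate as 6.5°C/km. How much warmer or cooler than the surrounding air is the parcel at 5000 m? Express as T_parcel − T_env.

-17.79°C (parcel cooler than environment)

Parcel:
  1000–2700 m, dry: Δz = 1.7 km ⇒ ΔT = -16.49°C; T = -3.89°C
  2700–5000 m, saturated: Δz = 2.3 km ⇒ ΔT = -14.95°C; T = -18.84°C
Environment:
  1000–4300 m, environment, lower layer: Δz = 3.3 km ⇒ ΔT = -11.55°C; T = 1.05°C
  4300–5000 m, environment, upper layer: Δz = 0.7 km ⇒ ΔT = -2.1°C; T = -1.05°C
T_parcel − T_env = -18.84 − (-1.05) = -17.79°C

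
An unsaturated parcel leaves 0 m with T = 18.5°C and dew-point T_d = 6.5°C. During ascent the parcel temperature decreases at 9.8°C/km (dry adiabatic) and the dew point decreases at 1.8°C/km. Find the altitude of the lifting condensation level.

1500 m

T and T_d converge at 9.8 − 1.8 = 8°C per km
Height above start = (18.5 − 6.5) / 8 = 1.5 km
LCL altitude = 0 m + 1500 m = 1500 m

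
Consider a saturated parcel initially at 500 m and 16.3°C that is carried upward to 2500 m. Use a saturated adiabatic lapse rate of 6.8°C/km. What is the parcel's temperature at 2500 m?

2.7°C

From 500 m to 2500 m (saturated adiabatic): cools by 6.8 × 2 = 13.6°C, giving 2.7°C.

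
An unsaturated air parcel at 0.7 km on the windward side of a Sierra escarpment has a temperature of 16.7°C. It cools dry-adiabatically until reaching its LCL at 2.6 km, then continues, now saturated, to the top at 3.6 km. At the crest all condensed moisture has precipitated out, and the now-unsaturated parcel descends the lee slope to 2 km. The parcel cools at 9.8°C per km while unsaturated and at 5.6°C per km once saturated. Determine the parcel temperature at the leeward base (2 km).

8.16°C

700–2600 m, dry: Δz = 1.9 km ⇒ ΔT = -18.62°C; T = -1.92°C
2600–3600 m, saturated: Δz = 1 km ⇒ ΔT = -5.6°C; T = -7.52°C
3600–2000 m, dry descent: Δz = 1.6 km ⇒ ΔT = +15.68°C; T = 8.16°C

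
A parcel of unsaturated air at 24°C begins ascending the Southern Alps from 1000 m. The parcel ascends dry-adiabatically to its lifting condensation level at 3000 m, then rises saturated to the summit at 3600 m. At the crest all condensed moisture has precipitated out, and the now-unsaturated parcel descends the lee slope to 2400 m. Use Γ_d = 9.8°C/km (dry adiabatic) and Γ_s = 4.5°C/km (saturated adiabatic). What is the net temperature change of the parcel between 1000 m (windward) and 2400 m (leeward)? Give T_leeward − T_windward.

-10.54°C

From 1000 m to 3000 m (dry): cools by 9.8 × 2 = 19.6°C, giving 4.4°C.
From 3000 m to 3600 m (saturated): cools by 4.5 × 0.6 = 2.7°C, giving 1.7°C.
From 3600 m to 2400 m (dry descent): warms by 9.8 × 1.2 = 11.76°C, giving 13.46°C.
Net change vs windward start: 13.46 − 24 = -10.54°C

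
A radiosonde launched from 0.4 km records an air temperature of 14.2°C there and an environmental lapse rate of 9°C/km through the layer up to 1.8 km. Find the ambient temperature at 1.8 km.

Environmental to 1800 m: -9 × 1.4 km = -12.6°C, so T = 1.6°C.

1.6°C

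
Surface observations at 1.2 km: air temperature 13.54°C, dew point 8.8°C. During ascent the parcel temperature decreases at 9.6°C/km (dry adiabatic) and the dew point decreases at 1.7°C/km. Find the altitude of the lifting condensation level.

T and T_d converge at 9.6 − 1.7 = 7.9°C per km
Height above start = (13.54 − 8.8) / 7.9 = 0.6 km
LCL altitude = 1200 m + 600 m = 1800 m

1.8 km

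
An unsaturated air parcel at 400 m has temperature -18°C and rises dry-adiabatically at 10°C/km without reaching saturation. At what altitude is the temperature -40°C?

2600 m

Height above start = (-18 − (-40)) / 10 = 2.2 km
Altitude = 400 m + 2200 m = 2600 m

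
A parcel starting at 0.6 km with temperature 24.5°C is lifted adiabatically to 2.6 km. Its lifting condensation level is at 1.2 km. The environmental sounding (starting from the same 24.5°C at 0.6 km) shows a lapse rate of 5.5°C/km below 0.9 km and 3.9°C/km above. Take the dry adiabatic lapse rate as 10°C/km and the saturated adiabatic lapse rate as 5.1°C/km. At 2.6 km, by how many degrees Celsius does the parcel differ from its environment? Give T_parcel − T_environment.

Parcel:
  600–1200 m, dry: Δz = 0.6 km ⇒ ΔT = -6°C; T = 18.5°C
  1200–2600 m, saturated: Δz = 1.4 km ⇒ ΔT = -7.14°C; T = 11.36°C
Environment:
  600–900 m, environment, lower layer: Δz = 0.3 km ⇒ ΔT = -1.65°C; T = 22.85°C
  900–2600 m, environment, upper layer: Δz = 1.7 km ⇒ ΔT = -6.63°C; T = 16.22°C
T_parcel − T_env = 11.36 − 16.22 = -4.86°C

-4.86°C (parcel cooler than environment)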